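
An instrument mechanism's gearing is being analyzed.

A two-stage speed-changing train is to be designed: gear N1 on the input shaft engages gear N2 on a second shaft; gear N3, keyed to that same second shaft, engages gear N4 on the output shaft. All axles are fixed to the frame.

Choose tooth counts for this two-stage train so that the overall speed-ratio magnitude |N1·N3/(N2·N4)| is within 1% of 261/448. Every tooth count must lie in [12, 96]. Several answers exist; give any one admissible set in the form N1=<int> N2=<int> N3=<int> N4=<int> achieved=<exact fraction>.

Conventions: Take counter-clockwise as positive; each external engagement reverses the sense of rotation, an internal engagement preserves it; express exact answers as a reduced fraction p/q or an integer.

2-stage fixed-axis compound train for ratio 261/448
target = 261/448 in lowest terms: an exact hit needs N1·N3 = k·261 and N2·N4 = k·448 for one integer k, every count in [12, 96]; additionally prefer no 1:1 stage (N1 ≠ N2, N3 ≠ N4)
k = 1: no 1:1-free in-range split of k·261 and k·448 into factor pairs; take k = 2
k = 2: N1·N3 = 522 = 18·29, N2·N4 = 896 = 14·64
achieved = 18·29/(14·64) = 261/448; |achieved − target| = 0 ≤ 261/44800 ✓

N1=18 N2=14 N3=29 N4=64 achieved=261/448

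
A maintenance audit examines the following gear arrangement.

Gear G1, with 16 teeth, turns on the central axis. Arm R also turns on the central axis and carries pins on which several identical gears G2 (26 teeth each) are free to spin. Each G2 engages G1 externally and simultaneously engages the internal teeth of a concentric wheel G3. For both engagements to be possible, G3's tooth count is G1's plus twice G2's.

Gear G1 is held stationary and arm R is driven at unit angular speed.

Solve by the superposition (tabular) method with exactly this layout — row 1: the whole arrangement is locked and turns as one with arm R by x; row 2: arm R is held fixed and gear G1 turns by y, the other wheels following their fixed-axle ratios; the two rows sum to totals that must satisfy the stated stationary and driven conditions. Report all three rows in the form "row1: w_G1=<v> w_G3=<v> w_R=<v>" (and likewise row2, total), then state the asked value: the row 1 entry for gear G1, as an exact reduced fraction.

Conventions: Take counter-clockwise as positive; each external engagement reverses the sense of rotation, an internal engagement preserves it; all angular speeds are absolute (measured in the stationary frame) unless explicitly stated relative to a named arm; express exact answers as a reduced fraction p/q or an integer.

planetary set (16T centre, 26T on arm, 68T internal) — Willis relation
row 1 (train locked, turned with arm): all members turn x
row 2: sun turns y, ring = −(16/68)·y, arm 0
boundary: total ω_sun = x + y = 0 and total ω_arm = x = 1  ⇒  y = -1, x = 1
row 2 ring = −(16/68)·(-1) = 4/17
totals (row 1 + row 2): sun 1 + (-1) = 0, ring 1 + 4/17 = 21/17, arm 1 + 0 = 1
asked cell (row1, sun) = 1

row1: w_G1=1 w_G3=1 w_R=1
row2: w_G1=-1 w_G3=4/17 w_R=0
total: w_G1=0 w_G3=21/17 w_R=1
asked value: 1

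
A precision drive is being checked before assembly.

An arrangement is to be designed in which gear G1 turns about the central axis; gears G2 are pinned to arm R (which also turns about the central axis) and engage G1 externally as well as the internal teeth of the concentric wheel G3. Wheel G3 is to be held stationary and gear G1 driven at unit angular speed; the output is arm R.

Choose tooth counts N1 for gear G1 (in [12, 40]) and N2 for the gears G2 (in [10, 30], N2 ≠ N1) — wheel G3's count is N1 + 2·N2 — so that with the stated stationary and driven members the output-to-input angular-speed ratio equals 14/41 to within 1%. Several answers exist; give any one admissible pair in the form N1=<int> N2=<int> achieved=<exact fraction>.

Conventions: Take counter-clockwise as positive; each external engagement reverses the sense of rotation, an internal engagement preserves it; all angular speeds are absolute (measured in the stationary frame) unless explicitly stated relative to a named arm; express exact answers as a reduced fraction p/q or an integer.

topology: planetary set — design target 14/41, arm = carrier (Willis)
Willis with ω_ring = 0: ω_arm/ω_sun = N1/(N1+N3); set equal to 14/41  ⇒  N3/N1 = 1/(14/41) − 1 = 27/14
N3 = N1 + 2·N2  ⇒  N2/N1 = (N3/N1 − 1)/2 = (27/14 − 1)/2 = 13/28
smallest multiple with N1 ≥ 12 and N2 ≥ 10: k = 1  ⇒  N1 = 1·28 = 28, N2 = 1·13 = 13 (N1 ≤ 40, N2 ≤ 30, N2 ≠ N1 ✓), N3 = 28 + 2·13 = 54
check: N1/(N1+N3) with N1 = 28, N3 = 54 gives 14/41; |achieved − target| = 0 ≤ 7/2050 ✓

N1=28 N2=13 achieved=14/41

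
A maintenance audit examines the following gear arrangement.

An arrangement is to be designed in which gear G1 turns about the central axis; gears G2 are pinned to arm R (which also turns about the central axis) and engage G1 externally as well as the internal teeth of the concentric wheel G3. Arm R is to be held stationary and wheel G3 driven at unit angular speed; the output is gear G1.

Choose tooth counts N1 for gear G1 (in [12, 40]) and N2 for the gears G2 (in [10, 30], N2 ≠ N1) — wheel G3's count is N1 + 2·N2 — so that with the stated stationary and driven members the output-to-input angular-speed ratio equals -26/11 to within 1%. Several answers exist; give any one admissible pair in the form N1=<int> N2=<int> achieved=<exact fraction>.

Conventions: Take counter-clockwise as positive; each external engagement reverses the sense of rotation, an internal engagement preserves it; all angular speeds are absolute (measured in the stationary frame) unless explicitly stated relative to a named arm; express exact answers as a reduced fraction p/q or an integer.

N1=22 N2=15 achieved=-26/11

topology: planetary set — design target -26/11, arm = carrier (Willis)
Willis with ω_arm = 0: ω_sun/ω_ring = −N3/N1; set equal to -26/11  ⇒  N3/N1 = −(-26/11) = 26/11
N3 = N1 + 2·N2  ⇒  N2/N1 = (N3/N1 − 1)/2 = (26/11 − 1)/2 = 15/22
smallest multiple with N1 ≥ 12 and N2 ≥ 10: k = 1  ⇒  N1 = 1·22 = 22, N2 = 1·15 = 15 (N1 ≤ 40, N2 ≤ 30, N2 ≠ N1 ✓), N3 = 22 + 2·15 = 52
check: −N3/N1 with N1 = 22, N3 = 52 gives -26/11; |achieved − target| = 0 ≤ 13/550 ✓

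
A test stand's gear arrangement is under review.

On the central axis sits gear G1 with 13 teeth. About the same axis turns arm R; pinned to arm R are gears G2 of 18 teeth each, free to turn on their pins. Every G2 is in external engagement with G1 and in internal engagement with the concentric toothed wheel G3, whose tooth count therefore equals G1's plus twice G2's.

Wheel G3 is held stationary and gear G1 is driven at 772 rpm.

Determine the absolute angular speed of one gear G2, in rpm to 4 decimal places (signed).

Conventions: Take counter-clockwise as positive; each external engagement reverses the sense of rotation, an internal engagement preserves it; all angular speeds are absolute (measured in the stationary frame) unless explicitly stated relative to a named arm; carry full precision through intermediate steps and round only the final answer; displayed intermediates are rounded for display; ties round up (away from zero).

-278.7778 rpm

topology: planetary set — G1 13T / G2 18T / G3 49T, arm = carrier (Willis)
normalise by the input: solve with ω_sun = 1, then scale by 772 rpm
ring teeth: 13 + 2·18 = 49
13(ω_sun−ω_arm) = −49(ω_ring−ω_arm),  ω_ring = 0, ω_sun = 1
13(1−ω_arm) = −49(0−ω_arm)  ⇒  62·ω_arm = 13  ⇒  ω_arm = 13/62
sun–planet mesh: 13·(1−13/62) = −18·(ω_p−ω_arm)  ⇒  ω_p−ω_arm = -637/1116
ω_p = 13/62 − 637/1116 = -13/36
scale: ω_p = -13/36 × 772 rpm = -278.7778 rpm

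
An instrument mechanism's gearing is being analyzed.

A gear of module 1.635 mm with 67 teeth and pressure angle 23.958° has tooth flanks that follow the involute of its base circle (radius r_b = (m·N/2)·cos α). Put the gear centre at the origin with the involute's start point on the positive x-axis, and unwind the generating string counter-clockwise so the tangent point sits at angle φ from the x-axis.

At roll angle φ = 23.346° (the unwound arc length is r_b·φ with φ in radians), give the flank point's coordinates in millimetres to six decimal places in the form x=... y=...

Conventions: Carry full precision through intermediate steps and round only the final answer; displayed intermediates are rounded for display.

recognized (one wheel, involute flank): single-mesh tooth geometry, m = 1.635, N = 67
pitch radius r_p = m·N/2 = 1.635·67/2 = 54.772500
base radius r_b = r_p·cos α = 54.772500·cos 23.958° = 50.053486
roll angle φ = 23.346° = 0.40746457 rad
x = r_b·(cos φ + φ·sin φ) = 54.037728
y = r_b·(sin φ − φ·cos φ) = 1.110082

x=54.037728 y=1.110082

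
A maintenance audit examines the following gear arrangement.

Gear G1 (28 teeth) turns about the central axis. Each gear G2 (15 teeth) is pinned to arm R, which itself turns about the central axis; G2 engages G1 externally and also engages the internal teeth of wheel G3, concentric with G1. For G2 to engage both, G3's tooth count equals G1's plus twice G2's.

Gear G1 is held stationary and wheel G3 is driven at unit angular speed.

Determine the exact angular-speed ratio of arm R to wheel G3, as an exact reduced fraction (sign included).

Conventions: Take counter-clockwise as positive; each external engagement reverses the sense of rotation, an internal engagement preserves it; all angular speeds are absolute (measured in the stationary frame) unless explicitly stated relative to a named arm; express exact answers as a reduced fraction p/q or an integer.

29/43

class = planetary set [G3 = 28+2·15 = 58; Willis about the carrier]
ring teeth: 28 + 2·15 = 58
28(ω_sun−ω_arm) = −58(ω_ring−ω_arm),  ω_sun = 0, ω_ring = 1
28(0−ω_arm) = −58(1−ω_arm)  ⇒  86·ω_arm = 58  ⇒  ω_arm = 29/43
ω_out/ω_in = 29/43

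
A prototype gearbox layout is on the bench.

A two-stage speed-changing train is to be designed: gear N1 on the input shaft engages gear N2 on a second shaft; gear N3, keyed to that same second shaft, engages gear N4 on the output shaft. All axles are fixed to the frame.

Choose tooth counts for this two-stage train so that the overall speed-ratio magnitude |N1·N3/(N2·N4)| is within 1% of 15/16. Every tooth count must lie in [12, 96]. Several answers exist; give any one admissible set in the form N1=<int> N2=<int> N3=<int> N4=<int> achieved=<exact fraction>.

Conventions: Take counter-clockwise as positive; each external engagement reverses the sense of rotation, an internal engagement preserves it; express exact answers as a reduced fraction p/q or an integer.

N1=12 N2=16 N3=15 N4=12 achieved=15/16

topology: fixed-axis compound train — 2 stages, target 15/16
target = 15/16 in lowest terms: an exact hit needs N1·N3 = k·15 and N2·N4 = k·16 for one integer k, every count in [12, 96]; additionally prefer no 1:1 stage (N1 ≠ N2, N3 ≠ N4)
k = 1…11: no 1:1-free in-range split of k·15 and k·16 into factor pairs; take k = 12
k = 12: N1·N3 = 180 = 12·15, N2·N4 = 192 = 16·12
achieved = 12·15/(16·12) = 15/16; |achieved − target| = 0 ≤ 3/320 ✓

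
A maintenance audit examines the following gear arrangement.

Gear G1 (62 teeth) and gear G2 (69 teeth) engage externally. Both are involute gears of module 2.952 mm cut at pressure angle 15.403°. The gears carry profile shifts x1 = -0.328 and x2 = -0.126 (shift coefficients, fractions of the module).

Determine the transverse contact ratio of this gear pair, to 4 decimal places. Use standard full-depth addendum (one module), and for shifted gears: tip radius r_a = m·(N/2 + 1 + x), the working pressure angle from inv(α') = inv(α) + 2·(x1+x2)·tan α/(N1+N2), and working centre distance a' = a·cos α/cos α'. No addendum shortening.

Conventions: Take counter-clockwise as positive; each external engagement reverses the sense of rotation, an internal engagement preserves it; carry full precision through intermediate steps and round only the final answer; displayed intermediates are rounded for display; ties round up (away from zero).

recognized (one external pair, fixed centres): single-mesh tooth geometry, m = 2.952, N1 = 62, N2 = 69
base radii: r_b1 = 88.225026, r_b2 = 98.185916
tip radii: r_a1 = 93.495744, r_a2 = 104.424048
inv(α') = inv(15.403°) + 2·(-0.328-0.126)·tan α/(62+69) = 0.00475957  ⇒  α' = 13.79187°
a' = a·cos α / cos α' = 193.3560·cos 15.403°/cos 13.79187° = 191.945084
action lengths: √(r_a1²−r_b1²) = 30.948327, √(r_a2²−r_b2²) = 35.551479
base pitch p_b = π·m·cos α = 8.940874
CR = (30.948327 + 35.551479 − 191.945084·sin 13.79187°)/8.940874 = 2.319786
contact ratio ≈ 2.3198

2.3198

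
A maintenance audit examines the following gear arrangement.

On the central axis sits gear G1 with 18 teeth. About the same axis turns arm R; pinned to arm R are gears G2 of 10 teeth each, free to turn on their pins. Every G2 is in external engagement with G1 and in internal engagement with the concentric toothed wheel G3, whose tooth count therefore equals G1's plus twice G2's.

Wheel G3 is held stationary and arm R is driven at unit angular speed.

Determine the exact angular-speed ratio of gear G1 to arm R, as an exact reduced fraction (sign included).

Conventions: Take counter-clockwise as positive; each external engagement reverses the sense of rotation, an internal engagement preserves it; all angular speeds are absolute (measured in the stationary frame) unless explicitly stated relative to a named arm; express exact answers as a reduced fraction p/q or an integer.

topology: planetary set — G1 18T / G2 10T / G3 38T, arm = carrier (Willis)
ring teeth: 18 + 2·10 = 38
18(ω_sun−ω_arm) = −38(ω_ring−ω_arm),  ω_ring = 0, ω_arm = 1
ω_sun = 1 − (38/18)(0−1) = 28/9
ω_out/ω_in = 28/9

28/9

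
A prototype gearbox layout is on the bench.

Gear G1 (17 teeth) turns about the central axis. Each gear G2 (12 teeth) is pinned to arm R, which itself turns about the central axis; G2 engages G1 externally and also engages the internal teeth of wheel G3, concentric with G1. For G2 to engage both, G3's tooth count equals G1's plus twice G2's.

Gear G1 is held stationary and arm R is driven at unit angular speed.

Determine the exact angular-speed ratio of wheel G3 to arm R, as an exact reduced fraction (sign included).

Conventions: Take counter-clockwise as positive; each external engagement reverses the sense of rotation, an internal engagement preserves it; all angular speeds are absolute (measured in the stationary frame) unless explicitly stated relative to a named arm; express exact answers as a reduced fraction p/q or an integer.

planetary set (17T centre, 12T on arm, 41T internal) — Willis relation
ring teeth: 17 + 2·12 = 41
17(ω_sun−ω_arm) = −41(ω_ring−ω_arm),  ω_sun = 0, ω_arm = 1
ω_ring = 1 − (17/41)(0−1) = 58/41
ω_out/ω_in = 58/41

58/41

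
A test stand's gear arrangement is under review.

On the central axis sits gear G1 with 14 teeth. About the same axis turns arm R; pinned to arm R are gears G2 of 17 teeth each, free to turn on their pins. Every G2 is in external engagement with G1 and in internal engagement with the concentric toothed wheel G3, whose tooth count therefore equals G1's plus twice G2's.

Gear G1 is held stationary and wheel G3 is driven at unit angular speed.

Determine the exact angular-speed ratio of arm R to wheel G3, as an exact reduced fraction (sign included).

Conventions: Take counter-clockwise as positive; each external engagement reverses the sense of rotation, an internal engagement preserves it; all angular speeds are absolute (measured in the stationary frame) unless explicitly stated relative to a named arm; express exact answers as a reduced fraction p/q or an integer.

24/31

recognized (axles ride arm R): planetary set, 14/17/48 teeth
ring teeth: 14 + 2·17 = 48
14(ω_sun−ω_arm) = −48(ω_ring−ω_arm),  ω_sun = 0, ω_ring = 1
14(0−ω_arm) = −48(1−ω_arm)  ⇒  62·ω_arm = 48  ⇒  ω_arm = 24/31
ω_out/ω_in = 24/31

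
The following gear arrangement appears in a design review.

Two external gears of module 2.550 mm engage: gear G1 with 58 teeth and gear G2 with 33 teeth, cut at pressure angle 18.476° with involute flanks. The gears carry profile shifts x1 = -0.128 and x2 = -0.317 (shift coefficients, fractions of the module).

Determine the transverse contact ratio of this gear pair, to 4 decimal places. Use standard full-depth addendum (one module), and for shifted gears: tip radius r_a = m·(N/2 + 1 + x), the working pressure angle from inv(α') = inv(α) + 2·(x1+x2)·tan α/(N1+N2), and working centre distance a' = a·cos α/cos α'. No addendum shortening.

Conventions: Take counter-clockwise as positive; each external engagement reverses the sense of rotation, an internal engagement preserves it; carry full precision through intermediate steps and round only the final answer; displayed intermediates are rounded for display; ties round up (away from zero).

1.9735

single-mesh involute tooth geometry (58T engaging 33T at module 2.550)
base radii: r_b1 = 70.138357, r_b2 = 39.906307
tip radii: r_a1 = 76.173600, r_a2 = 43.816650
inv(α') = inv(18.476°) + 2·(-0.128-0.317)·tan α/(58+33) = 0.00839472  ⇒  α' = 16.60414°
a' = a·cos α / cos α' = 116.0250·cos 18.476°/cos 16.60414° = 114.832978
action lengths: √(r_a1²−r_b1²) = 29.715791, √(r_a2²−r_b2²) = 18.093798
base pitch p_b = π·m·cos α = 7.598143
CR = (29.715791 + 18.093798 − 114.832978·sin 16.60414°)/7.598143 = 1.973533
contact ratio ≈ 1.9735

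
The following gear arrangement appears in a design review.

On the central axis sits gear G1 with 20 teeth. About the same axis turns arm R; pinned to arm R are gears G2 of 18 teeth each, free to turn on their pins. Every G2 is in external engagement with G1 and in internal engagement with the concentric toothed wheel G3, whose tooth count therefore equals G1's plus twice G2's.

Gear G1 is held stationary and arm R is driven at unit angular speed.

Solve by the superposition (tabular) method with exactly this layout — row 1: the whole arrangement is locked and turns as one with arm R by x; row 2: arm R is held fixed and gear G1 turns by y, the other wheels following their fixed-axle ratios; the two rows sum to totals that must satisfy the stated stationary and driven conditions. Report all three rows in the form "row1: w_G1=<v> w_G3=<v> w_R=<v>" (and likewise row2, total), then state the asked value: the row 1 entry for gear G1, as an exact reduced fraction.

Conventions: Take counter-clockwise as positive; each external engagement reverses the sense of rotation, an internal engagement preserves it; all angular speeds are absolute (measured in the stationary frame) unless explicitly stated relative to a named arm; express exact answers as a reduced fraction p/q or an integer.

planetary set (20T centre, 18T on arm, 56T internal) — Willis relation
row 1: whole set turns with the arm by x
row 2 (arm held, sun turns y): ω_ring = −(20/56)·y, ω_arm = 0
boundary: total ω_sun = x + y = 0 and total ω_arm = x = 1  ⇒  y = -1, x = 1
row 2 ring = −(20/56)·(-1) = 5/14
totals (row 1 + row 2): sun 1 + (-1) = 0, ring 1 + 5/14 = 19/14, arm 1 + 0 = 1
asked cell (row1, sun) = 1

row1: w_G1=1 w_G3=1 w_R=1
row2: w_G1=-1 w_G3=5/14 w_R=0
total: w_G1=0 w_G3=19/14 w_R=1
asked value: 1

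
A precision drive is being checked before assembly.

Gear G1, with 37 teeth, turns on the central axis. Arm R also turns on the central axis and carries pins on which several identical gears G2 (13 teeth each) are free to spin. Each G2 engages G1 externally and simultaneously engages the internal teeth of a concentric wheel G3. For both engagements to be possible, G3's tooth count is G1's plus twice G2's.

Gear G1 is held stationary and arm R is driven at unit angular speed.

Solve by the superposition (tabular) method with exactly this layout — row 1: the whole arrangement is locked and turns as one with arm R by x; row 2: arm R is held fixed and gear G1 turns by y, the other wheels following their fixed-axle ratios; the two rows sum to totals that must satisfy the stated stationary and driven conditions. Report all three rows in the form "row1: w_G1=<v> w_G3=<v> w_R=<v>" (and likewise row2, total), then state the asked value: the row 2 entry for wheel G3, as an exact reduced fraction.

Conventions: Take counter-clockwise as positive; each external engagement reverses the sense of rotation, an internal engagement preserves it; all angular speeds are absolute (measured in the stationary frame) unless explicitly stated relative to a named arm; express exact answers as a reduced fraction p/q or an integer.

row1: w_G1=1 w_G3=1 w_R=1
row2: w_G1=-1 w_G3=37/63 w_R=0
total: w_G1=0 w_G3=100/63 w_R=1
asked value: 37/63

planetary set (37T centre, 13T on arm, 63T internal) — Willis relation
row 1 — lock + rotate with arm: ω_sun = ω_ring = ω_arm = x
row 2 — arm fixed, fixed-axis ratios: sun y, ring −(37/63)·y, arm 0
boundary: total ω_sun = x + y = 0 and total ω_arm = x = 1  ⇒  y = -1, x = 1
row 2 ring = −(37/63)·(-1) = 37/63
totals (row 1 + row 2): sun 1 + (-1) = 0, ring 1 + 37/63 = 100/63, arm 1 + 0 = 1
asked cell (row2, ring) = 37/63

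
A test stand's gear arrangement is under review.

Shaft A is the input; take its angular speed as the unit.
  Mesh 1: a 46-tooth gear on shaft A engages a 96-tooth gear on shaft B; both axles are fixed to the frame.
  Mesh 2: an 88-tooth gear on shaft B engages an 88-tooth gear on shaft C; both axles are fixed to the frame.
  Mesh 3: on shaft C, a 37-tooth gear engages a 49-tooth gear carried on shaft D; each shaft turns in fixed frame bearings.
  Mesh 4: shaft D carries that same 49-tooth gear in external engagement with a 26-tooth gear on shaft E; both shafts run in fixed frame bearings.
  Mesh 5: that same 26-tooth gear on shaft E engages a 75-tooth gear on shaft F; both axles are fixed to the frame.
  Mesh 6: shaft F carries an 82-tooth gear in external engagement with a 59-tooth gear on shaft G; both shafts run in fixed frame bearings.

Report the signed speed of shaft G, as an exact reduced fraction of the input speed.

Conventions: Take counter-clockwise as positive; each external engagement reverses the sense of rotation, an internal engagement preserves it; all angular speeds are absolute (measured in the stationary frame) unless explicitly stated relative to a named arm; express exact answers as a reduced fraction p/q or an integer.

34891/106200

6-mesh fixed-axis compound train (all bearings frame-fixed)
mesh 1 [46T→96T]: |ω|/ω_in = 1×46/96 = 23/48, sense flips to −
mesh 2 [88T→88T]: |ω|/ω_in = (23/48)×88/88 = 23/48, sense flips to +
mesh 3 [37T→49T]: |ω|/ω_in = (23/48)×37/49 = 851/2352, sense flips to −
mesh 4 [49T→26T]: |ω|/ω_in = (851/2352)×49/26 = 851/1248, sense flips to +
mesh 5 [26T→75T]: |ω|/ω_in = (851/1248)×26/75 = 851/3600, sense flips to −
mesh 6 [82T→59T]: |ω|/ω_in = (851/3600)×82/59 = 34891/106200, sense flips to +
signed output speed (× input speed) = 34891/106200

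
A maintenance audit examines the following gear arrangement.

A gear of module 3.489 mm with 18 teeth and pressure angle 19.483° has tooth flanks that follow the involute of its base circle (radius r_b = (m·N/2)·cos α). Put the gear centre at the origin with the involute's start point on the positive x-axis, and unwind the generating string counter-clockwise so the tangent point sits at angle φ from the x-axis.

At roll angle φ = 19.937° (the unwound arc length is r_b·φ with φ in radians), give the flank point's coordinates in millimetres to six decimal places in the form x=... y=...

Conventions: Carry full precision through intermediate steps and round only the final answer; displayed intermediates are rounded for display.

single-mesh involute tooth geometry (18T wheel at module 3.489)
pitch radius r_p = m·N/2 = 3.489·18/2 = 31.401000
base radius r_b = r_p·cos α = 31.401000·cos 19.483° = 29.602994
roll angle φ = 19.937° = 0.34796629 rad
x = r_b·(cos φ + φ·sin φ) = 31.341282
y = r_b·(sin φ − φ·cos φ) = 0.410732

x=31.341282 y=0.410732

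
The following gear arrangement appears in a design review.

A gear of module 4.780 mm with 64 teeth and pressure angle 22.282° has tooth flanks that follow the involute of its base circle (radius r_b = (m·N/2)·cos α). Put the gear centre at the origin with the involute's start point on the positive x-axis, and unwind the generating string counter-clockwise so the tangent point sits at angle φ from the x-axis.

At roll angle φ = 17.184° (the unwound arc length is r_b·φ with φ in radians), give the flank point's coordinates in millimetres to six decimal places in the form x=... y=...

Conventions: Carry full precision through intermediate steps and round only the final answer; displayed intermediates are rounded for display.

x=147.761586 y=1.261380

class = single-mesh tooth geometry [base-circle involute, m = 4.780, 64T]
pitch radius r_p = m·N/2 = 4.780·64/2 = 152.960000
base radius r_b = r_p·cos α = 152.960000·cos 22.282° = 141.538306
roll angle φ = 17.184° = 0.29991738 rad
x = r_b·(cos φ + φ·sin φ) = 147.761586
y = r_b·(sin φ − φ·cos φ) = 1.261380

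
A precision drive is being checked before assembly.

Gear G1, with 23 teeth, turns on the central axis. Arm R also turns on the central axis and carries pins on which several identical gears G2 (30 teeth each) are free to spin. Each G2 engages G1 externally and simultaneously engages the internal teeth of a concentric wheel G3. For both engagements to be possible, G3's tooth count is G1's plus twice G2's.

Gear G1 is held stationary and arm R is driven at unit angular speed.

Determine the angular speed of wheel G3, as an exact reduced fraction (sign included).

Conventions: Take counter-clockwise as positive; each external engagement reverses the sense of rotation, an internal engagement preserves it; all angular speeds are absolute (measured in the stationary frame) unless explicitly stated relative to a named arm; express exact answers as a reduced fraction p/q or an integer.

recognized (axles ride arm R): planetary set, 23/30/83 teeth
ring teeth: 23 + 2·30 = 83
23(ω_sun−ω_arm) = −83(ω_ring−ω_arm),  ω_sun = 0, ω_arm = 1
ω_ring = 1 − (23/83)(0−1) = 106/83
exact speed ratio = 106/83

106/83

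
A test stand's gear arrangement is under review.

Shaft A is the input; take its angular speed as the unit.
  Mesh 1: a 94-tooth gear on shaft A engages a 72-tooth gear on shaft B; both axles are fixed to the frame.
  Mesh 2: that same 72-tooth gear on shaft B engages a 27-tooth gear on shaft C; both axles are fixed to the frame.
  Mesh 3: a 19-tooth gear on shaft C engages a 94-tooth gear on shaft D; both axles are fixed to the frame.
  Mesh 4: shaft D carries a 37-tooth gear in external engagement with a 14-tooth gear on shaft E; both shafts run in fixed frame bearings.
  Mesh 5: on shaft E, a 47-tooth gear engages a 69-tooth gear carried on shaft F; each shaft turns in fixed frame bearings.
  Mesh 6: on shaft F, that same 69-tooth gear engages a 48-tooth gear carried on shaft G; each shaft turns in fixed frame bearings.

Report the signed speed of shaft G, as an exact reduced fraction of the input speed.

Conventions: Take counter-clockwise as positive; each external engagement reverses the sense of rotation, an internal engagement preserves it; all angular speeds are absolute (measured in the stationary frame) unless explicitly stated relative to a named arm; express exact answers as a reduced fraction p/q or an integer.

6-mesh fixed-axis compound train (all bearings frame-fixed)
mesh 1 [94T→72T]: |ω|/ω_in = 1×94/72 = 47/36, sense flips to −
mesh 2 [72T→27T]: |ω|/ω_in = (47/36)×72/27 = 94/27, sense flips to +
mesh 3 [19T→94T]: |ω|/ω_in = (94/27)×19/94 = 19/27, sense flips to −
mesh 4 [37T→14T]: |ω|/ω_in = (19/27)×37/14 = 703/378, sense flips to +
mesh 5 [47T→69T]: |ω|/ω_in = (703/378)×47/69 = 33041/26082, sense flips to −
mesh 6 [69T→48T]: |ω|/ω_in = (33041/26082)×69/48 = 33041/18144, sense flips to +
signed output speed (× input speed) = 33041/18144

33041/18144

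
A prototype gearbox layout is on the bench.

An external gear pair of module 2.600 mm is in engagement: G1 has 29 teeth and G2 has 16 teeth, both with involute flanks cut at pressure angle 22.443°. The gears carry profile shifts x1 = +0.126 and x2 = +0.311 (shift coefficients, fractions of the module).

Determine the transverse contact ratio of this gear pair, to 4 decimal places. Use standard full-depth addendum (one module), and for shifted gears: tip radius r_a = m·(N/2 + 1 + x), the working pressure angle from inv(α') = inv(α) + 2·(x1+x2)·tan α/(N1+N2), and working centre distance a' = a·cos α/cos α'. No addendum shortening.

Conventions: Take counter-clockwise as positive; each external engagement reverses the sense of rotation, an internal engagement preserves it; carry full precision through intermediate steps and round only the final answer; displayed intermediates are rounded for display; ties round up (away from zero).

class = single-mesh tooth geometry [involute pair 29T × 16T, m = 2.600]
base radii: r_b1 = 34.844594, r_b2 = 19.224603
tip radii: r_a1 = 40.627600, r_a2 = 24.208600
inv(α') = inv(22.443°) + 2·(+0.126+0.311)·tan α/(29+16) = 0.02936659  ⇒  α' = 24.83841°
a' = a·cos α / cos α' = 58.5000·cos 22.443°/cos 24.83841° = 59.580640
action lengths: √(r_a1²−r_b1²) = 20.891533, √(r_a2²−r_b2²) = 14.712951
base pitch p_b = π·m·cos α = 7.549484
CR = (20.891533 + 14.712951 − 59.580640·sin 24.83841°)/7.549484 = 1.401024
contact ratio ≈ 1.4010

1.4010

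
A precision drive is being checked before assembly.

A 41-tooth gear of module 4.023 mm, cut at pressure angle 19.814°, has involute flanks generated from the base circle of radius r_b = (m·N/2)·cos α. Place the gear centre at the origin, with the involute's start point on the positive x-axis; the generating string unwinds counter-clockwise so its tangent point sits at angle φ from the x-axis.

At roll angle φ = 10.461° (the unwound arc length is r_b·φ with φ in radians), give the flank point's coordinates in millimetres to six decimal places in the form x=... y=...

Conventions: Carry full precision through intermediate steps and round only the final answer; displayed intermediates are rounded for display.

single-mesh involute tooth geometry (41T wheel at module 4.023)
pitch radius r_p = m·N/2 = 4.023·41/2 = 82.471500
base radius r_b = r_p·cos α = 82.471500·cos 19.814° = 77.589020
roll angle φ = 10.461° = 0.18257889 rad
x = r_b·(cos φ + φ·sin φ) = 78.871480
y = r_b·(sin φ − φ·cos φ) = 0.156885

x=78.871480 y=0.156885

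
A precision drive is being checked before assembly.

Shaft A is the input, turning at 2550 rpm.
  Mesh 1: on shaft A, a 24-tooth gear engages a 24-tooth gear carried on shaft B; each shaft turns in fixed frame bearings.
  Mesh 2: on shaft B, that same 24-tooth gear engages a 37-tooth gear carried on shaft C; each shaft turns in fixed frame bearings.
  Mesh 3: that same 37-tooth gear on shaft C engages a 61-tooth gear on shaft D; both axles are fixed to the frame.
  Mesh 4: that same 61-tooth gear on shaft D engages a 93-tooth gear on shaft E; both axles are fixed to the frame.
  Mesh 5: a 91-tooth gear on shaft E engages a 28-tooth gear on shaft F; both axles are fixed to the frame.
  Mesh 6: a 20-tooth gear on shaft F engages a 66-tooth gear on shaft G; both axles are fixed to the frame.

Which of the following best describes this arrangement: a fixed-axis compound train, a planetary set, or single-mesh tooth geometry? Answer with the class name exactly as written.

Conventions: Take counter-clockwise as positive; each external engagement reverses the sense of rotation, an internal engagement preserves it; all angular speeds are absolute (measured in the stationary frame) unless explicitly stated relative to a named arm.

class = fixed-axis compound train [6 meshes; 6 ratios multiply, 6 sense flips]
classification: fixed-axis compound train

fixed-axis compound train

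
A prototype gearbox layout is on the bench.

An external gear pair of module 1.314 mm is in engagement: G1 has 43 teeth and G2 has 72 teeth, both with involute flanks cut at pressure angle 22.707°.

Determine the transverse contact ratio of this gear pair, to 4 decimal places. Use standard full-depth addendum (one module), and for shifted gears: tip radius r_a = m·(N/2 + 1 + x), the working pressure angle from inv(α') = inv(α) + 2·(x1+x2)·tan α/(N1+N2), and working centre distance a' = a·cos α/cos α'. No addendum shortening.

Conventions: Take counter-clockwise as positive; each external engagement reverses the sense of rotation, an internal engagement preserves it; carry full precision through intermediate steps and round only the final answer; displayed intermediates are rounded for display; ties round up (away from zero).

single-mesh involute tooth geometry (43T engaging 72T at module 1.314)
base radii: r_b1 = 26.061291, r_b2 = 43.637511
tip radii: r_a1 = 29.565000, r_a2 = 48.618000
no profile shift: α' = α, a' = a
action lengths: √(r_a1²−r_b1²) = 13.960599, √(r_a2²−r_b2²) = 21.435427
base pitch p_b = π·m·cos α = 3.808091
CR = (13.960599 + 21.435427 − 75.555000·sin 22.70700°)/3.808091 = 1.636090
contact ratio ≈ 1.6361

1.6361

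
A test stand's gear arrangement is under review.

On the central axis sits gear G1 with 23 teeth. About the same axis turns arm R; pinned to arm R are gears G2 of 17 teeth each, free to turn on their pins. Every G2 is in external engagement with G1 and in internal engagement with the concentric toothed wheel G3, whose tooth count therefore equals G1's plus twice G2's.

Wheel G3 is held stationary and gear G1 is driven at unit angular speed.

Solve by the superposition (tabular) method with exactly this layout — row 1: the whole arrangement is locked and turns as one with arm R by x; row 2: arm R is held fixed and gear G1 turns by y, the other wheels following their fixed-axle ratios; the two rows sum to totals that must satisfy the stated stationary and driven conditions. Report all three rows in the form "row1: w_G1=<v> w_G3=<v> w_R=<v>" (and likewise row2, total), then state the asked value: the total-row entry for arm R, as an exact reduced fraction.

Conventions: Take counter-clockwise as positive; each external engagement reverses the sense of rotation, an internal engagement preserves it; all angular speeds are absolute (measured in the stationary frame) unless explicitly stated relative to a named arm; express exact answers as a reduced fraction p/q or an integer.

row1: w_G1=23/80 w_G3=23/80 w_R=23/80
row2: w_G1=57/80 w_G3=-23/80 w_R=0
total: w_G1=1 w_G3=0 w_R=23/80
asked value: 23/80

recognized (axles ride arm R): planetary set, 23/17/57 teeth
row 1: whole set turns with the arm by x
row 2 — arm fixed, fixed-axis ratios: sun y, ring −(23/57)·y, arm 0
boundary: total ω_ring = x − (23/57)·y = 0 and total ω_sun = x + y = 1  ⇒  y = 57/80, x = 23/80
row 2 ring = −(23/57)·57/80 = -23/80
totals (row 1 + row 2): sun 23/80 + 57/80 = 1, ring 23/80 + (-23/80) = 0, arm 23/80 + 0 = 23/80
asked cell (total, arm) = 23/80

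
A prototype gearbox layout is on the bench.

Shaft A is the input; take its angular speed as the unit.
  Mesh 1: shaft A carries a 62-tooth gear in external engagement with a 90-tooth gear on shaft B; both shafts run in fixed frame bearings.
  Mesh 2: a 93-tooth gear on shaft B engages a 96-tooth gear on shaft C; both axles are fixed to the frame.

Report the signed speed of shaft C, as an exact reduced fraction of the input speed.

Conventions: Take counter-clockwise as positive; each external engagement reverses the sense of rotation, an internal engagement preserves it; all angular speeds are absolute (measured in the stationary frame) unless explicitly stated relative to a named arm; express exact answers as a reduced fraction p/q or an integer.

961/1440

2-mesh fixed-axis compound train (all bearings frame-fixed)
mesh 1 [62T→90T]: |ω|/ω_in = 1×62/90 = 31/45, sense flips to −
mesh 2 [93T→96T]: |ω|/ω_in = (31/45)×93/96 = 961/1440, sense flips to +
signed output speed (× input speed) = 961/1440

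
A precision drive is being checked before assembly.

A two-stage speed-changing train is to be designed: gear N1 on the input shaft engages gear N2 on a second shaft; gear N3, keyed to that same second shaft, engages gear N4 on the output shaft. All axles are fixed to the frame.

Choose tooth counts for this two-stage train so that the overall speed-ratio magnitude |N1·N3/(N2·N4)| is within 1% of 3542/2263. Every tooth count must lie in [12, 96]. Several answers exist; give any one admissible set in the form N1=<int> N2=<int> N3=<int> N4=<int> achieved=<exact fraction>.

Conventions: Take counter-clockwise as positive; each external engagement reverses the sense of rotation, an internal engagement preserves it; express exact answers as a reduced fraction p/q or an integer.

design class (target 3542/2263): fixed-axis compound train
target = 3542/2263 in lowest terms: an exact hit needs N1·N3 = k·3542 and N2·N4 = k·2263 for one integer k, every count in [12, 96]; additionally prefer no 1:1 stage (N1 ≠ N2, N3 ≠ N4)
k = 1: N1·N3 = 3542 = 46·77, N2·N4 = 2263 = 31·73
achieved = 46·77/(31·73) = 3542/2263; |achieved − target| = 0 ≤ 1771/113150 ✓

N1=46 N2=31 N3=77 N4=73 achieved=3542/2263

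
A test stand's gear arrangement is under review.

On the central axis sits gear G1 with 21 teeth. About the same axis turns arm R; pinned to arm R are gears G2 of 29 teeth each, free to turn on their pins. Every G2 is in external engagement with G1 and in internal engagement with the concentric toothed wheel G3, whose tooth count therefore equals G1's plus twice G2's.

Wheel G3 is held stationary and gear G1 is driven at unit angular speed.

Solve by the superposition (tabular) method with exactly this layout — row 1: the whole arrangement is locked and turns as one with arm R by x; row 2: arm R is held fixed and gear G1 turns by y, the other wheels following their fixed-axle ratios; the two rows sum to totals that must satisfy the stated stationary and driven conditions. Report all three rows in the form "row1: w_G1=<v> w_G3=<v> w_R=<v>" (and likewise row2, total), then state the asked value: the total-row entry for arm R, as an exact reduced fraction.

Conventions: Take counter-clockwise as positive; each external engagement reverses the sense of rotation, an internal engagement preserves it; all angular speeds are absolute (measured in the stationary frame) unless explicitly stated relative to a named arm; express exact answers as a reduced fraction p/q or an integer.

class = planetary set [G3 = 21+2·29 = 79; Willis about the carrier]
superposition row 1 [locked train]: every member turns x
row 2 — arm fixed, fixed-axis ratios: sun y, ring −(21/79)·y, arm 0
boundary: total ω_ring = x − (21/79)·y = 0 and total ω_sun = x + y = 1  ⇒  y = 79/100, x = 21/100
row 2 ring = −(21/79)·79/100 = -21/100
totals (row 1 + row 2): sun 21/100 + 79/100 = 1, ring 21/100 + (-21/100) = 0, arm 21/100 + 0 = 21/100
asked cell (total, arm) = 21/100

row1: w_G1=21/100 w_G3=21/100 w_R=21/100
row2: w_G1=79/100 w_G3=-21/100 w_R=0
total: w_G1=1 w_G3=0 w_R=21/100
asked value: 21/100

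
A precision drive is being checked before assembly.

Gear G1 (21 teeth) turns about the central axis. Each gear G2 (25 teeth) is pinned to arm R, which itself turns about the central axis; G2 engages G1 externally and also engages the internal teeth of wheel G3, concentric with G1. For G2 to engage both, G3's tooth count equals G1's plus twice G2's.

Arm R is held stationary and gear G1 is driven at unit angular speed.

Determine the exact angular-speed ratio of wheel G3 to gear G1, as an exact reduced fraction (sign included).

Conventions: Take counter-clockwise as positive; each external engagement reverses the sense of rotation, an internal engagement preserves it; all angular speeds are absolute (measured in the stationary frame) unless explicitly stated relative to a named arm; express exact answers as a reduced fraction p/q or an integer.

-21/71

class = planetary set [G3 = 21+2·25 = 71; Willis about the carrier]
ring teeth: 21 + 2·25 = 71
21(ω_sun−ω_arm) = −71(ω_ring−ω_arm),  ω_arm = 0, ω_sun = 1
ω_ring = 0 − (21/71)(1−0) = -21/71
ω_out/ω_in = -21/71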